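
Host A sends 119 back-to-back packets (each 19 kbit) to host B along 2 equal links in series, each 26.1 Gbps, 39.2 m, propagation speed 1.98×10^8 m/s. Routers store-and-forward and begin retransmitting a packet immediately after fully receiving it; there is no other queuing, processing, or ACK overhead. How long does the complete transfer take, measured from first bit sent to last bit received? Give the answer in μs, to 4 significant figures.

Per-hop transmission t_tx = L/R = 19000/26100000000 = 0.727969 μs.
Per-hop propagation t_prop = 39.2/198000000 = 0.19798 μs.
Pipeline fill: first packet needs 2·t_tx to clear all hops; remaining 118 packets each add one t_tx.
Total = (2+119-1)·t_tx + 2·t_prop = 120·0.727969 + 2·0.19798 = 87.75 μs.

87.75 μs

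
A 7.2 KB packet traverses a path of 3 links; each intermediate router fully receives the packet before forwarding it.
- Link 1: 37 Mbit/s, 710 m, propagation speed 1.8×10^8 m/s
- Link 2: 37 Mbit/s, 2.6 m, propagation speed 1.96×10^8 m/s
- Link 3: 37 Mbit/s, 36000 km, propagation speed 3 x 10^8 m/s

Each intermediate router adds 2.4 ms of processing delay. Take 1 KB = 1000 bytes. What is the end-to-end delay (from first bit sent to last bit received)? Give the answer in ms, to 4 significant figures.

L = 57600 bits.
Transmission delay per hop = L/R = 57600/37000000 = 1.55676 ms; 3 hops → 4.67027 ms.
Propagation delays (d/s per hop): 0.00394444, 1.32653e-05, 120 ms; sum = 120.004 ms.
Processing at 2 router(s): 2 × 2.4 ms = 4.8 ms.
End-to-end = 129.5 ms.

129.5 ms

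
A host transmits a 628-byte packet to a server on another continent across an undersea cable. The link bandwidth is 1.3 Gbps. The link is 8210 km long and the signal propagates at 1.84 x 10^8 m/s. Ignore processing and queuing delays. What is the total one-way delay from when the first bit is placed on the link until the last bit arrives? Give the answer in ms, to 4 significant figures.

L = 628 × 8 = 5024 bits.
Transmission delay = L/R = 5024 / 1300000000 = 0.00386462 ms.
Propagation delay = d/s = 8210000 m / 184000000 m/s = 44.6196 ms.
Total = 44.62 ms.

44.62 ms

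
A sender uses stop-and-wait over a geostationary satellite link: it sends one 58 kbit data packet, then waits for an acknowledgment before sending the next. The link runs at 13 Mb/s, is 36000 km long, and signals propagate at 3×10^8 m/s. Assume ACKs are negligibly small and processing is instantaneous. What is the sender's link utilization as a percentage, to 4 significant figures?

t_tx = L/R = 58000/13000000 = 0.00446154 s.
t_prop = 36000000/300000000 = 0.12 s; RTT = 0.24 s.
Cycle = t_tx + RTT = 0.244462 s.
Utilization = t_tx / cycle = 0.00446154/0.244462 = 1.825 %.

1.825 %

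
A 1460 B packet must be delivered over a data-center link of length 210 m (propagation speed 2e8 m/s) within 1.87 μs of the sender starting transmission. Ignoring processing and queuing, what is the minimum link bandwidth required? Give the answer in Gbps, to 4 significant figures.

L = 11680 bits.
Propagation delay = 210 / 200000000 = 1.05 μs.
Transmission budget = 1.87 − 1.05 = 0.82 μs.
R ≥ L / t_tx = 11680 bits / 8.2e-07 s = 14.24 Gbps.

14.24 Gbps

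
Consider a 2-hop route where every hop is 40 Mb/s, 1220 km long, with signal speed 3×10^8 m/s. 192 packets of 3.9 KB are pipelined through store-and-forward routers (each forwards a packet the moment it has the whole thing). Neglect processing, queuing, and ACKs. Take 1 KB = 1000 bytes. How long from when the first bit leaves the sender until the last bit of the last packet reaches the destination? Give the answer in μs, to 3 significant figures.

159000 μs

Per-hop transmission t_tx = L/R = 31200/40000000 = 780 μs.
Per-hop propagation t_prop = 1220000/300000000 = 4066.67 μs.
Pipeline fill: first packet needs 2·t_tx to clear all hops; remaining 191 packets each add one t_tx.
Total = (2+192-1)·t_tx + 2·t_prop = 193·780 + 2·4066.67 = 159000 μs.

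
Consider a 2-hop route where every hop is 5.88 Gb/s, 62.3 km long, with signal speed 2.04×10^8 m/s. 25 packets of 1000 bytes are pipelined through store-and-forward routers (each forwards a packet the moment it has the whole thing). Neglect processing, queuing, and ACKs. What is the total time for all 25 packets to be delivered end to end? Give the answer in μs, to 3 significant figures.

Per-hop transmission t_tx = L/R = 8000/5880000000 = 1.36054 μs.
Per-hop propagation t_prop = 62300/204000000 = 305.392 μs.
Pipeline fill: first packet needs 2·t_tx to clear all hops; remaining 24 packets each add one t_tx.
Total = (2+25-1)·t_tx + 2·t_prop = 26·1.36054 + 2·305.392 = 646 μs.

646 μs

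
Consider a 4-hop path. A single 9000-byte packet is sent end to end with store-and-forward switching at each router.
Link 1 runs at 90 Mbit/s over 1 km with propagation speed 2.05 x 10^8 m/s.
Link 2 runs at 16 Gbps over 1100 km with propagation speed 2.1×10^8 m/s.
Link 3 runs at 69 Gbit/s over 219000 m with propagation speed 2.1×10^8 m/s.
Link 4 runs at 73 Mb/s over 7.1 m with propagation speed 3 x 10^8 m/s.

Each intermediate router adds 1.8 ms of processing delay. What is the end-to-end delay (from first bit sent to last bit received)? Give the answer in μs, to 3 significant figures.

L = 9000 × 8 = 72000 bits.
Transmission delays (L/R per hop): 800, 4.5, 1.04348, 986.301 μs; sum = 1791.84 μs.
Propagation delays (d/s per hop): 4.87805, 5238.1, 1042.86, 0.0236667 μs; sum = 6285.85 μs.
Processing at 3 router(s): 3 × 1.8 ms = 5400 μs.
End-to-end = 13500 μs.

13500 μs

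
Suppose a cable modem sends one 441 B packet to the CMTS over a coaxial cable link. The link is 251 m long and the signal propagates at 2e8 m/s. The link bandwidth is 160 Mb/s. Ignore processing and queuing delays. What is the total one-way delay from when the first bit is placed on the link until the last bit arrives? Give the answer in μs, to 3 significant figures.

23.3 μs

L = 441 × 8 = 3528 bits.
Transmission delay = L/R = 3528 / 160000000 = 22.05 μs.
Propagation delay = d/s = 251 m / 200000000 m/s = 1.255 μs.
Total = 23.3 μs.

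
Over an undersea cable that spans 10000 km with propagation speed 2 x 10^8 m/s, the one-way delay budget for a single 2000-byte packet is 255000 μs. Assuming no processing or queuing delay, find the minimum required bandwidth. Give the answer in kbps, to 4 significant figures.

78.05 kbps

L = 16000 bits.
Propagation delay = 10000000 / 200000000 = 50000 μs.
Transmission budget = 255000 − 50000 = 205000 μs.
R ≥ L / t_tx = 16000 bits / 0.205 s = 78.05 kbps.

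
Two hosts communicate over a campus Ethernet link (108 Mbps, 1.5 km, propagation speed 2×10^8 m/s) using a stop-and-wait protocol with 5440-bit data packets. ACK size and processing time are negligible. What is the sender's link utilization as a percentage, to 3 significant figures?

77.1 %

t_tx = L/R = 5440/108000000 = 5.03704e-05 s.
t_prop = 1500/200000000 = 7.5e-06 s; RTT = 1.5e-05 s.
Cycle = t_tx + RTT = 6.53704e-05 s.
Utilization = t_tx / cycle = 5.03704e-05/6.53704e-05 = 77.1 %.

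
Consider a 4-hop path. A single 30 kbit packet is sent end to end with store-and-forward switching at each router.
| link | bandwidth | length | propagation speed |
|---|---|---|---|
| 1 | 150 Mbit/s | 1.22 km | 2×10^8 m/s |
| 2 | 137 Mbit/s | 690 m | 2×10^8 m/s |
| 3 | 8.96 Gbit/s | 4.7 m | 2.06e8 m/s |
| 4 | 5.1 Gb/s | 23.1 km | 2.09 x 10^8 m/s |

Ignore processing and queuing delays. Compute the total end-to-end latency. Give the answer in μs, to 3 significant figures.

L = 30000 bits.
Transmission delays (L/R per hop): 200, 218.978, 3.34821, 5.88235 μs; sum = 428.209 μs.
Propagation delays (d/s per hop): 6.1, 3.45, 0.0228155, 110.526 μs; sum = 120.099 μs.
End-to-end = 548 μs.

548 μs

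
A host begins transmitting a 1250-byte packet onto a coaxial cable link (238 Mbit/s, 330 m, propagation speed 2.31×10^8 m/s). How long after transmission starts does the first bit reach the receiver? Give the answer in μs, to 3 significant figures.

First bit experiences only propagation delay: d/s = 330/231000000 = 1.43 μs.

1.43 μs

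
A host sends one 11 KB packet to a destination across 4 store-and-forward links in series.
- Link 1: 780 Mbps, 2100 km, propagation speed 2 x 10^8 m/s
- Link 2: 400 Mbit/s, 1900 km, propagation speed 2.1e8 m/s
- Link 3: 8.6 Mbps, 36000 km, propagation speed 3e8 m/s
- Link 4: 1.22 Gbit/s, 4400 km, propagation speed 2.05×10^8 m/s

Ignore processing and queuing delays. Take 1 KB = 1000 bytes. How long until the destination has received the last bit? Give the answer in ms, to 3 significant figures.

172 ms

L = 88000 bits.
Transmission delays (L/R per hop): 0.112821, 0.22, 10.2326, 0.0721311 ms; sum = 10.6375 ms.
Propagation delays (d/s per hop): 10.5, 9.04762, 120, 21.4634 ms; sum = 161.011 ms.
End-to-end = 172 ms.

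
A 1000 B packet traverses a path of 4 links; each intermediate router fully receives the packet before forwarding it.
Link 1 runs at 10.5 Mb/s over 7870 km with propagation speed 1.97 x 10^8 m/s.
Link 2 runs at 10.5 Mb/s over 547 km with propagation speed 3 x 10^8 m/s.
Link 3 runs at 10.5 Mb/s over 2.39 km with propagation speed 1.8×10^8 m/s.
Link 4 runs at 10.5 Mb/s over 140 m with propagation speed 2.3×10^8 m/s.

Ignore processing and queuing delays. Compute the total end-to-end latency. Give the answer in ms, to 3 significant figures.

44.8 ms

L = 1000 × 8 = 8000 bits.
Transmission delay per hop = L/R = 8000/10500000 = 0.761905 ms; 4 hops → 3.04762 ms.
Propagation delays (d/s per hop): 39.9492, 1.82333, 0.0132778, 0.000608696 ms; sum = 41.7865 ms.
End-to-end = 44.8 ms.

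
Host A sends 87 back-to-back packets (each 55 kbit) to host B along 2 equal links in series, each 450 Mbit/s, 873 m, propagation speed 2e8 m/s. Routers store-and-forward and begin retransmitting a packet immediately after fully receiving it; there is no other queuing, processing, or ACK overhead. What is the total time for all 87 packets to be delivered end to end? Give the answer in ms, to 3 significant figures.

10.8 ms

Per-hop transmission t_tx = L/R = 55000/450000000 = 0.122222 ms.
Per-hop propagation t_prop = 873/200000000 = 0.004365 ms.
Pipeline fill: first packet needs 2·t_tx to clear all hops; remaining 86 packets each add one t_tx.
Total = (2+87-1)·t_tx + 2·t_prop = 88·0.122222 + 2·0.004365 = 10.8 ms.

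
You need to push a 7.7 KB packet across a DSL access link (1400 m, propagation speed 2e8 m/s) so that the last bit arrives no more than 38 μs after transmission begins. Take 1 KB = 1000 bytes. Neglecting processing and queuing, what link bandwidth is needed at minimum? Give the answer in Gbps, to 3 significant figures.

1.99 Gbps

L = 61600 bits.
Propagation delay = 1400 / 200000000 = 7 μs.
Transmission budget = 38 − 7 = 31 μs.
R ≥ L / t_tx = 61600 bits / 3.1e-05 s = 1.99 Gbps.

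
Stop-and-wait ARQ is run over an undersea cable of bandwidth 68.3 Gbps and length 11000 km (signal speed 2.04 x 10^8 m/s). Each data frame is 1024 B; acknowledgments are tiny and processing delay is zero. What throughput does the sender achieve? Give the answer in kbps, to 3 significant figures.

76.0 kbps

t_tx = L/R = 8192/68300000000 = 1.19941e-07 s.
t_prop = 11000000/204000000 = 0.0539216 s; RTT = 0.107843 s.
Cycle = t_tx + RTT = 0.107843 s.
Throughput = L / cycle = 8192 / 0.107843 = 76.0 kbps.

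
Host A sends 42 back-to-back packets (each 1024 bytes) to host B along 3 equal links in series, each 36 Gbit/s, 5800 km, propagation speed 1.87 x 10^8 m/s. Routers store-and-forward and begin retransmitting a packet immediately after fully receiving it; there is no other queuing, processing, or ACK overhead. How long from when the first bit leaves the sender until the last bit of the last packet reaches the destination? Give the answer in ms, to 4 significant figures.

Per-hop transmission t_tx = L/R = 8192/36000000000 = 0.000227556 ms.
Per-hop propagation t_prop = 5800000/187000000 = 31.016 ms.
Pipeline fill: first packet needs 3·t_tx to clear all hops; remaining 41 packets each add one t_tx.
Total = (3+42-1)·t_tx + 3·t_prop = 44·0.000227556 + 3·31.016 = 93.06 ms.

93.06 ms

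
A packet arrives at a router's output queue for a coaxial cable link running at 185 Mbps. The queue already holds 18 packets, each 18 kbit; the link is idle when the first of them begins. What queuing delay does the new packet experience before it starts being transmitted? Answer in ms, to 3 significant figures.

Each queued packet: L/R = 18000/185000000 = 0.0972973 ms.
18 queued → 1.75135 ms.
Queuing delay = 1.75 ms.

1.75 ms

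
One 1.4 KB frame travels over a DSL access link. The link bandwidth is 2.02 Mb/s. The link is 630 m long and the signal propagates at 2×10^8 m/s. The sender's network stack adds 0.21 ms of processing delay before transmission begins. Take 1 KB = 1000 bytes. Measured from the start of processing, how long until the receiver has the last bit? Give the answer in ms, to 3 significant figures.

L = 11200 bits.
Transmission delay = L/R = 11200 / 2020000 = 5.54455 ms.
Propagation delay = d/s = 630 m / 200000000 m/s = 0.00315 ms.
Plus processing delay 0.21 ms = 0.21 ms.
Total = 5.76 ms.

5.76 ms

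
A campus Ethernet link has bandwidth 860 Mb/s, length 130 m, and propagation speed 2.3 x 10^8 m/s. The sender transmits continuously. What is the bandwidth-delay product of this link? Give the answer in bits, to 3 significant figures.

Propagation delay = 130 / 2.3e+08 = 5.65217e-07 s.
BDP = R × t_prop = 860000000 × 5.65217e-07 = 486.087 bits.

486 bits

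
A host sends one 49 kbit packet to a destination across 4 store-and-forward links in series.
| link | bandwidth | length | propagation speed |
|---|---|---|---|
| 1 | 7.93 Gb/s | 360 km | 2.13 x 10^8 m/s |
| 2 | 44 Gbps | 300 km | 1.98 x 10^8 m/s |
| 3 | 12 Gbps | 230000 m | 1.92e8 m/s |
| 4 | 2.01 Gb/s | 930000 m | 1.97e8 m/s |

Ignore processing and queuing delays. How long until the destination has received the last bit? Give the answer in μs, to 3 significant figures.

L = 49000 bits.
Transmission delays (L/R per hop): 6.17907, 1.11364, 4.08333, 24.3781 μs; sum = 35.7541 μs.
Propagation delays (d/s per hop): 1690.14, 1515.15, 1197.92, 4720.81 μs; sum = 9124.02 μs.
End-to-end = 9160 μs.

9160 μs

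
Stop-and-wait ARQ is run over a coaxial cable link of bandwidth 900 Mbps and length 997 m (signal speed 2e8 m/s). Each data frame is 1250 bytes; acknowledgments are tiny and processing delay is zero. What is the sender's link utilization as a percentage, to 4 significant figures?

t_tx = L/R = 10000/900000000 = 1.11111e-05 s.
t_prop = 997/200000000 = 4.985e-06 s; RTT = 9.97e-06 s.
Cycle = t_tx + RTT = 2.10811e-05 s.
Utilization = t_tx / cycle = 1.11111e-05/2.10811e-05 = 52.71 %.

52.71 %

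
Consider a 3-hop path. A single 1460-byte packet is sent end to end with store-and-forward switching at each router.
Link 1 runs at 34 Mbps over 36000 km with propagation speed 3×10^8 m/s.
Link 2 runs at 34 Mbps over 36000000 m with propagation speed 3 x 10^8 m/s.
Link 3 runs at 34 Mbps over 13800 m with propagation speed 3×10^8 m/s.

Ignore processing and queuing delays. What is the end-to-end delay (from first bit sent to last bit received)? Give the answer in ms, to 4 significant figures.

L = 1460 × 8 = 11680 bits.
Transmission delay per hop = L/R = 11680/34000000 = 0.343529 ms; 3 hops → 1.03059 ms.
Propagation delays (d/s per hop): 120, 120, 0.046 ms; sum = 240.046 ms.
End-to-end = 241.1 ms.

241.1 ms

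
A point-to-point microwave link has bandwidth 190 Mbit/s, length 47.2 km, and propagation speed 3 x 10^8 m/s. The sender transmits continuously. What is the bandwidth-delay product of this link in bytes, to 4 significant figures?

Propagation delay = 47200 / 300000000 = 0.000157333 s.
BDP = R × t_prop = 190000000 × 0.000157333 = 29893.3 bits.
In bytes: 29893.3/8 = 3737 bytes.

3737 bytes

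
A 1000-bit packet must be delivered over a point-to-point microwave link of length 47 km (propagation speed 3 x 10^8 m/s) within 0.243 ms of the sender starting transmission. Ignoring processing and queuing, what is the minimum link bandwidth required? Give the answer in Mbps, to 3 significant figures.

11.6 Mbps

Propagation delay = 47000 / 300000000 = 0.156667 ms.
Transmission budget = 0.243 − 0.156667 = 0.0863333 ms.
R ≥ L / t_tx = 1000 bits / 8.63333e-05 s = 11.6 Mbps.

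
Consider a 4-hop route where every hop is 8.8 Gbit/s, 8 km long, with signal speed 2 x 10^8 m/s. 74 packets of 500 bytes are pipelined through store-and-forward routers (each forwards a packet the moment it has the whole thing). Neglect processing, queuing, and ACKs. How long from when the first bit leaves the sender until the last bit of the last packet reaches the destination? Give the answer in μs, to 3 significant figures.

Per-hop transmission t_tx = L/R = 4000/8800000000 = 0.454545 μs.
Per-hop propagation t_prop = 8000/200000000 = 40 μs.
Pipeline fill: first packet needs 4·t_tx to clear all hops; remaining 73 packets each add one t_tx.
Total = (4+74-1)·t_tx + 4·t_prop = 77·0.454545 + 4·40 = 195 μs.

195 μs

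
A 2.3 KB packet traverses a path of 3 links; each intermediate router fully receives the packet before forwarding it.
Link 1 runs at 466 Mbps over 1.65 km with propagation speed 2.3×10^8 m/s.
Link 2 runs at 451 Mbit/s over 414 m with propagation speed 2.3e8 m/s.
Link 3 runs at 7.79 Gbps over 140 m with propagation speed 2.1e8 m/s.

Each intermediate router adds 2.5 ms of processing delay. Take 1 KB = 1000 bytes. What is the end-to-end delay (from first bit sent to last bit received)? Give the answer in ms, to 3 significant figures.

L = 18400 bits.
Transmission delays (L/R per hop): 0.039485, 0.0407982, 0.002362 ms; sum = 0.0826452 ms.
Propagation delays (d/s per hop): 0.00717391, 0.0018, 0.000666667 ms; sum = 0.00964058 ms.
Processing at 2 router(s): 2 × 2.5 ms = 5 ms.
End-to-end = 5.09 ms.

5.09 ms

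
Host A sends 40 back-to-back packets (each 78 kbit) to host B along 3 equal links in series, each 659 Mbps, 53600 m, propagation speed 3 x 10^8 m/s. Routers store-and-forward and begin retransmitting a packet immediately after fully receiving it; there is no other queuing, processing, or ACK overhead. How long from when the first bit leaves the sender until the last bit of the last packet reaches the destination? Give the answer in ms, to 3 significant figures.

Per-hop transmission t_tx = L/R = 78000/659000000 = 0.118361 ms.
Per-hop propagation t_prop = 53600/300000000 = 0.178667 ms.
Pipeline fill: first packet needs 3·t_tx to clear all hops; remaining 39 packets each add one t_tx.
Total = (3+40-1)·t_tx + 3·t_prop = 42·0.118361 + 3·0.178667 = 5.51 ms.

5.51 ms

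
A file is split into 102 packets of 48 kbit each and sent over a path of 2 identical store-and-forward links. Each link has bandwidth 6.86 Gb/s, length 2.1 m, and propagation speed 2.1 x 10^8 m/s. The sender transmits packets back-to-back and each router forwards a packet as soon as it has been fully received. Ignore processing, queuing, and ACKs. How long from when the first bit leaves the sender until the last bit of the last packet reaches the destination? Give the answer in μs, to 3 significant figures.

Per-hop transmission t_tx = L/R = 48000/6860000000 = 6.99708 μs.
Per-hop propagation t_prop = 2.1/210000000 = 0.01 μs.
Pipeline fill: first packet needs 2·t_tx to clear all hops; remaining 101 packets each add one t_tx.
Total = (2+102-1)·t_tx + 2·t_prop = 103·6.99708 + 2·0.01 = 721 μs.

721 μs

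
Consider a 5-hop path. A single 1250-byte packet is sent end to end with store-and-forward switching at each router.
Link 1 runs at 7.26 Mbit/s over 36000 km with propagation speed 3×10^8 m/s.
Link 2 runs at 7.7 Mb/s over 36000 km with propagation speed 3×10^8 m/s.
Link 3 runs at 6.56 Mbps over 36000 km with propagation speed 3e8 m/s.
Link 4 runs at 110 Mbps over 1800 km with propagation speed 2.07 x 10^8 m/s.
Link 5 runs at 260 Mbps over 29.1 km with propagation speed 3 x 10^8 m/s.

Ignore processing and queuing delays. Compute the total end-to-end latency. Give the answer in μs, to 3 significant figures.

373000 μs

L = 1250 × 8 = 10000 bits.
Transmission delays (L/R per hop): 1377.41, 1298.7, 1524.39, 90.9091, 38.4615 μs; sum = 4329.87 μs.
Propagation delays (d/s per hop): 120000, 120000, 120000, 8695.65, 97 μs; sum = 368793 μs.
End-to-end = 373000 μs.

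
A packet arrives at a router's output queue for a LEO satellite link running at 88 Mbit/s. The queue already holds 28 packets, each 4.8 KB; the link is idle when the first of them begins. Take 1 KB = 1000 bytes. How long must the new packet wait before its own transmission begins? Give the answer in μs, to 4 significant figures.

Each queued packet: L/R = 38400/88000000 = 436.364 μs.
28 queued → 12218.2 μs.
Queuing delay = 12220 μs.

12220 μs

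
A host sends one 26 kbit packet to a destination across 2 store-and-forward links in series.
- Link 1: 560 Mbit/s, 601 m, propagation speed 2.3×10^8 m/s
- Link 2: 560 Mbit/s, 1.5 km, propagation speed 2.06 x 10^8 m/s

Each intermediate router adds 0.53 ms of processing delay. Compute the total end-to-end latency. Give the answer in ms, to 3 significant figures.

L = 26000 bits.
Transmission delay per hop = L/R = 26000/560000000 = 0.0464286 ms; 2 hops → 0.0928571 ms.
Propagation delays (d/s per hop): 0.00261304, 0.00728155 ms; sum = 0.0098946 ms.
Processing at 1 router(s): 1 × 0.53 ms = 0.53 ms.
End-to-end = 0.633 ms.

0.633 ms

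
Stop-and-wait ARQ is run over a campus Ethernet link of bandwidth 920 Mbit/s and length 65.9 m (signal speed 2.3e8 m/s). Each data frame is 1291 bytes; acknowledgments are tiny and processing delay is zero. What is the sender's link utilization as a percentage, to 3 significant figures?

t_tx = L/R = 10328/920000000 = 1.12261e-05 s.
t_prop = 65.9/2.3e+08 = 2.86522e-07 s; RTT = 5.73043e-07 s.
Cycle = t_tx + RTT = 1.17991e-05 s.
Utilization = t_tx / cycle = 1.12261e-05/1.17991e-05 = 95.1 %.

95.1 %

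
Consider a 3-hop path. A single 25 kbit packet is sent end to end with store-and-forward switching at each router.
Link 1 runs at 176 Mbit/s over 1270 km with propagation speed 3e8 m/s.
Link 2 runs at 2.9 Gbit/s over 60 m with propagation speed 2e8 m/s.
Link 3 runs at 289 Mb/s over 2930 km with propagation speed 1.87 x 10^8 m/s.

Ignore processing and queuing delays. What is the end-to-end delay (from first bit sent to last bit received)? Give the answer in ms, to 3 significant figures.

L = 25000 bits.
Transmission delays (L/R per hop): 0.142045, 0.00862069, 0.0865052 ms; sum = 0.237171 ms.
Propagation delays (d/s per hop): 4.23333, 0.0003, 15.6684 ms; sum = 19.9021 ms.
End-to-end = 20.1 ms.

20.1 ms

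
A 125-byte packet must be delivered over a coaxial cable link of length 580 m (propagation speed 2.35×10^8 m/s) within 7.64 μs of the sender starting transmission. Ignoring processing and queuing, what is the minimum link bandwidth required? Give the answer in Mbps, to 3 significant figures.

193 Mbps

L = 1000 bits.
Propagation delay = 580 / 235000000 = 2.46809 μs.
Transmission budget = 7.64 − 2.46809 = 5.17191 μs.
R ≥ L / t_tx = 1000 bits / 5.17191e-06 s = 193 Mbps.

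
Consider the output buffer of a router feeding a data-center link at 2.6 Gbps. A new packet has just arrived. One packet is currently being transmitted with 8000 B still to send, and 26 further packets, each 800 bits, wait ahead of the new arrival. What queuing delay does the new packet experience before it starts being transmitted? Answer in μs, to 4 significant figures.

Each queued packet: L/R = 800/2600000000 = 0.307692 μs.
26 queued → 8 μs.
Plus remaining 64000 bits of current packet: 24.6154 μs.
Queuing delay = 32.62 μs.

32.62 μs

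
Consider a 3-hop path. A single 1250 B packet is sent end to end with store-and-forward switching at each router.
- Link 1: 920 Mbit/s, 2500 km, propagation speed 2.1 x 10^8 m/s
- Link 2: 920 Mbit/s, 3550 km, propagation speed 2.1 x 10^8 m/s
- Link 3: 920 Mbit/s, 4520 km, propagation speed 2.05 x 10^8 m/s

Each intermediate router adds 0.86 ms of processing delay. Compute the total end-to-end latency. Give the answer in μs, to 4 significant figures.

52610 μs

L = 1250 × 8 = 10000 bits.
Transmission delay per hop = L/R = 10000/920000000 = 10.8696 μs; 3 hops → 32.6087 μs.
Propagation delays (d/s per hop): 11904.8, 16904.8, 22048.8 μs; sum = 50858.3 μs.
Processing at 2 router(s): 2 × 0.86 ms = 1720 μs.
End-to-end = 52610 μs.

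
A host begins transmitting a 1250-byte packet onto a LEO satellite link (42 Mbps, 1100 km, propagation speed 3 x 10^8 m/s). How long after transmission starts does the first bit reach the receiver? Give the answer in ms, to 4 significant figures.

First bit experiences only propagation delay: d/s = 1100000/300000000 = 3.667 ms.

3.667 ms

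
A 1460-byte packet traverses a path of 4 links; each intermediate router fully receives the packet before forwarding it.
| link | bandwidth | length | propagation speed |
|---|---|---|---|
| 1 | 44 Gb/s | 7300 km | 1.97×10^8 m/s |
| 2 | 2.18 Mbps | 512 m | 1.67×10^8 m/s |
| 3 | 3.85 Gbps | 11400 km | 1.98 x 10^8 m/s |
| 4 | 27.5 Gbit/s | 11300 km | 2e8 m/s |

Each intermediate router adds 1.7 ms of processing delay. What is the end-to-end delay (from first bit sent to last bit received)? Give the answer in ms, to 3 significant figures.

L = 1460 × 8 = 11680 bits.
Transmission delays (L/R per hop): 0.000265455, 5.3578, 0.00303377, 0.000424727 ms; sum = 5.36152 ms.
Propagation delays (d/s per hop): 37.0558, 0.00306587, 57.5758, 56.5 ms; sum = 151.135 ms.
Processing at 3 router(s): 3 × 1.7 ms = 5.1 ms.
End-to-end = 162 ms.

162 ms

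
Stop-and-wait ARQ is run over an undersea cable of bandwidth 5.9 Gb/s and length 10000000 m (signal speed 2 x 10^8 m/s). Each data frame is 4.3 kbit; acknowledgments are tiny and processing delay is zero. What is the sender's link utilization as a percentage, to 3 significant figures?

t_tx = L/R = 4300/5900000000 = 7.28814e-07 s.
t_prop = 10000000/200000000 = 0.05 s; RTT = 0.1 s.
Cycle = t_tx + RTT = 0.100001 s.
Utilization = t_tx / cycle = 7.28814e-07/0.100001 = 0.000729 %.

0.000729 %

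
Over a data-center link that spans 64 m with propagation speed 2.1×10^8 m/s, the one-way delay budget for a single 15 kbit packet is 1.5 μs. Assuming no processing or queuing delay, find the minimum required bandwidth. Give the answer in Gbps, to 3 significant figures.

Propagation delay = 64 / 210000000 = 0.304762 μs.
Transmission budget = 1.5 − 0.304762 = 1.19524 μs.
R ≥ L / t_tx = 15000 bits / 1.19524e-06 s = 12.5 Gbps.

12.5 Gbps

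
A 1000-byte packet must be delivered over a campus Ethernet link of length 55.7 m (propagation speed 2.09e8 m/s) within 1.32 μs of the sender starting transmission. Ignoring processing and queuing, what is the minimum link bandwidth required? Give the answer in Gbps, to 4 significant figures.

L = 8000 bits.
Propagation delay = 55.7 / 209000000 = 0.266507 μs.
Transmission budget = 1.32 − 0.266507 = 1.05349 μs.
R ≥ L / t_tx = 8000 bits / 1.05349e-06 s = 7.594 Gbps.

7.594 Gbps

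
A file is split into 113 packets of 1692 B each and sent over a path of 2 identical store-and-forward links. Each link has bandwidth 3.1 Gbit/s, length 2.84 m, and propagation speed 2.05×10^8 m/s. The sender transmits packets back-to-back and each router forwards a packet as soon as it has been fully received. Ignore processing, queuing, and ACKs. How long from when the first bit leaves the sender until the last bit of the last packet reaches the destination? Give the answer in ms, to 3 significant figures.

Per-hop transmission t_tx = L/R = 13536/3100000000 = 0.00436645 ms.
Per-hop propagation t_prop = 2.84/2.05e+08 = 1.38537e-05 ms.
Pipeline fill: first packet needs 2·t_tx to clear all hops; remaining 112 packets each add one t_tx.
Total = (2+113-1)·t_tx + 2·t_prop = 114·0.00436645 + 2·1.38537e-05 = 0.498 ms.

0.498 ms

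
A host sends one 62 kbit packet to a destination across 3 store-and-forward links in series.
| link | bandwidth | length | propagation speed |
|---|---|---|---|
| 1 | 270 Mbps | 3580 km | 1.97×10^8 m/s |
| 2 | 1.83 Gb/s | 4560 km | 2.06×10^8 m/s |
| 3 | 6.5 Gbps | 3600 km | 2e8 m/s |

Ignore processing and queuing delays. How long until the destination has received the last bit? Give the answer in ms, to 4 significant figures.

L = 62000 bits.
Transmission delays (L/R per hop): 0.22963, 0.0338798, 0.00953846 ms; sum = 0.273048 ms.
Propagation delays (d/s per hop): 18.1726, 22.1359, 18 ms; sum = 58.3085 ms.
End-to-end = 58.58 ms.

58.58 ms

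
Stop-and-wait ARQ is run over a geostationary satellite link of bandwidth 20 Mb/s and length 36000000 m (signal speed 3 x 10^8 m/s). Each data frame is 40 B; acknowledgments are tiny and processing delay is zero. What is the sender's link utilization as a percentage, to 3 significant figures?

0.00667 %

t_tx = L/R = 320/20000000 = 1.6e-05 s.
t_prop = 36000000/300000000 = 0.12 s; RTT = 0.24 s.
Cycle = t_tx + RTT = 0.240016 s.
Utilization = t_tx / cycle = 1.6e-05/0.240016 = 0.00667 %.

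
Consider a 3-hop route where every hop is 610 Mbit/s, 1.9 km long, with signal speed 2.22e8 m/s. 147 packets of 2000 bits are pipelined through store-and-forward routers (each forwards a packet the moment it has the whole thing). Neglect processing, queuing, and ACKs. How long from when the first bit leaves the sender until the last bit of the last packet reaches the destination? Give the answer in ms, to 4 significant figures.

0.5142 ms

Per-hop transmission t_tx = L/R = 2000/610000000 = 0.00327869 ms.
Per-hop propagation t_prop = 1900/2.22e+08 = 0.00855856 ms.
Pipeline fill: first packet needs 3·t_tx to clear all hops; remaining 146 packets each add one t_tx.
Total = (3+147-1)·t_tx + 3·t_prop = 149·0.00327869 + 3·0.00855856 = 0.5142 ms.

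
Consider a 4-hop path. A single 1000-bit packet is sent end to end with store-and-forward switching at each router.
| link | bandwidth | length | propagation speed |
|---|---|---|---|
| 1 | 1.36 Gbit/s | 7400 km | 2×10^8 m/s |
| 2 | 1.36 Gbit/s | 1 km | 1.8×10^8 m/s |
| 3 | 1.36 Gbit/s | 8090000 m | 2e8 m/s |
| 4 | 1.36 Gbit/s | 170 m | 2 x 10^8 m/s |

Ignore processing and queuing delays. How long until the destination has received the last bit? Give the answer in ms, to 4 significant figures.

Transmission delay per hop = L/R = 1000/1360000000 = 0.000735294 ms; 4 hops → 0.00294118 ms.
Propagation delays (d/s per hop): 37, 0.00555556, 40.45, 0.00085 ms; sum = 77.4564 ms.
End-to-end = 77.46 ms.

77.46 ms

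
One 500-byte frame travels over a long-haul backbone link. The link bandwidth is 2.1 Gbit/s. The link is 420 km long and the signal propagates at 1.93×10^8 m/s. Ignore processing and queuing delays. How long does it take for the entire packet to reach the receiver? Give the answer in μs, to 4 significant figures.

2178 μs

L = 500 × 8 = 4000 bits.
Transmission delay = L/R = 4000 / 2100000000 = 1.90476 μs.
Propagation delay = d/s = 420000 m / 193000000 m/s = 2176.17 μs.
Total = 2178 μs.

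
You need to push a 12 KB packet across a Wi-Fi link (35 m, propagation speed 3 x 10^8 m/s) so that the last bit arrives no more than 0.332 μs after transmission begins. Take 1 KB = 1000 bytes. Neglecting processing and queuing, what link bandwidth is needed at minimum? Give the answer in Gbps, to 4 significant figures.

L = 96000 bits.
Propagation delay = 35 / 300000000 = 0.116667 μs.
Transmission budget = 0.332 − 0.116667 = 0.215333 μs.
R ≥ L / t_tx = 96000 bits / 2.15333e-07 s = 445.8 Gbps.

445.8 Gbps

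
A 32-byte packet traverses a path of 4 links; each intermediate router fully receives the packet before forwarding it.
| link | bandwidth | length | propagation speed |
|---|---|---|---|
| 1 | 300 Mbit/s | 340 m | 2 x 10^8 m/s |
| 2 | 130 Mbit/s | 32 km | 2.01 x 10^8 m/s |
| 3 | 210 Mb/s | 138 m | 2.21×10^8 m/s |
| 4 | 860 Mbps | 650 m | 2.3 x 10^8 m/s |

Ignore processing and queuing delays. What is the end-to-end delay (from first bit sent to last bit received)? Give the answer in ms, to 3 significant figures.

0.169 ms

L = 32 × 8 = 256 bits.
Transmission delays (L/R per hop): 0.000853333, 0.00196923, 0.00121905, 0.000297674 ms; sum = 0.00433929 ms.
Propagation delays (d/s per hop): 0.0017, 0.159204, 0.000624434, 0.00282609 ms; sum = 0.164355 ms.
End-to-end = 0.169 ms.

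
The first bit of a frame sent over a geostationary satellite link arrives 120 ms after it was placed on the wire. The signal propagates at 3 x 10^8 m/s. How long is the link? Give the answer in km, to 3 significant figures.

36000 km

d = s × t_prop = 300000000 × 0.12 = 36000 km.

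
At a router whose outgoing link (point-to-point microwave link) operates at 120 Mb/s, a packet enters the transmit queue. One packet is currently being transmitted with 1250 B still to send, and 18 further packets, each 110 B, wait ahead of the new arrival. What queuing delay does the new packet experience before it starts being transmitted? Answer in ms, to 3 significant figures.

0.215 ms

Each queued packet: L/R = 880/120000000 = 0.00733333 ms.
18 queued → 0.132 ms.
Plus remaining 10000 bits of current packet: 0.0833333 ms.
Queuing delay = 0.215 ms.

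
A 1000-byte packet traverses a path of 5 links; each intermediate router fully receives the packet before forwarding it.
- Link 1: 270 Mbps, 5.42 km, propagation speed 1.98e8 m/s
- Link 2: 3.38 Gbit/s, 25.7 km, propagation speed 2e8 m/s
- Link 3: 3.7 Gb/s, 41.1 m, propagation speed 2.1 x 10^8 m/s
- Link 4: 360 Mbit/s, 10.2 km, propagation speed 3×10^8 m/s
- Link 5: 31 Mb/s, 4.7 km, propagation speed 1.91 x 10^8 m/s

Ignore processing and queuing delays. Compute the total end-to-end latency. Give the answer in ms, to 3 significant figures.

0.529 ms

L = 1000 × 8 = 8000 bits.
Transmission delays (L/R per hop): 0.0296296, 0.00236686, 0.00216216, 0.0222222, 0.258065 ms; sum = 0.314445 ms.
Propagation delays (d/s per hop): 0.0273737, 0.1285, 0.000195714, 0.034, 0.0246073 ms; sum = 0.214677 ms.
End-to-end = 0.529 ms.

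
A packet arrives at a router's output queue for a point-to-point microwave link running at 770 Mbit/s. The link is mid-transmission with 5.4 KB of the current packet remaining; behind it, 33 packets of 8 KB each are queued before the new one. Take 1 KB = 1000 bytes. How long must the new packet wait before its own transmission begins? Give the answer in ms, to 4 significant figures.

Each queued packet: L/R = 64000/770000000 = 0.0831169 ms.
33 queued → 2.74286 ms.
Plus remaining 43200 bits of current packet: 0.0561039 ms.
Queuing delay = 2.799 ms.

2.799 ms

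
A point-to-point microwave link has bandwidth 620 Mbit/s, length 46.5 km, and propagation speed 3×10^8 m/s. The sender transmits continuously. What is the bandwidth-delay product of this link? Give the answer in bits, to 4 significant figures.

96100 bits

Propagation delay = 46500 / 300000000 = 0.000155 s.
BDP = R × t_prop = 620000000 × 0.000155 = 96100 bits.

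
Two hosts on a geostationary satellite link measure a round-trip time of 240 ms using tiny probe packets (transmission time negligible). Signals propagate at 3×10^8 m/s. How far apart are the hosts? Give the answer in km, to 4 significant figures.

One-way propagation = RTT/2 = 120 ms.
d = s × t = 300000000 × 0.12 = 36000 km.

36000 km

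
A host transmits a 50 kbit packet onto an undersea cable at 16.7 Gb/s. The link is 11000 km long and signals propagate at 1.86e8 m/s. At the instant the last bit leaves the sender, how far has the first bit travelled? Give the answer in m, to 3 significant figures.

557 m

t_tx = L/R = 50000/16700000000 = 2.99401e-06 s.
Distance = s × t_tx = 186000000 × 2.99401e-06 = 557 m.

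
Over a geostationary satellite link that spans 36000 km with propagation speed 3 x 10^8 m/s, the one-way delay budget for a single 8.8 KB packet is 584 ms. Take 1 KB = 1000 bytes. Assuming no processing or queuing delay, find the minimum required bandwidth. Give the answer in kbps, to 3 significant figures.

L = 70400 bits.
Propagation delay = 36000000 / 300000000 = 120 ms.
Transmission budget = 584 − 120 = 464 ms.
R ≥ L / t_tx = 70400 bits / 0.464 s = 152 kbps.

152 kbps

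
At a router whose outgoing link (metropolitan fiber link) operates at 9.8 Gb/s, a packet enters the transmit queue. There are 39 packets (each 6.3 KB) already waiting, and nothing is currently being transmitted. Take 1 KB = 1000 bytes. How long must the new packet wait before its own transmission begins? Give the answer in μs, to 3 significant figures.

Each queued packet: L/R = 50400/9800000000 = 5.14286 μs.
39 queued → 200.571 μs.
Queuing delay = 201 μs.

201 μs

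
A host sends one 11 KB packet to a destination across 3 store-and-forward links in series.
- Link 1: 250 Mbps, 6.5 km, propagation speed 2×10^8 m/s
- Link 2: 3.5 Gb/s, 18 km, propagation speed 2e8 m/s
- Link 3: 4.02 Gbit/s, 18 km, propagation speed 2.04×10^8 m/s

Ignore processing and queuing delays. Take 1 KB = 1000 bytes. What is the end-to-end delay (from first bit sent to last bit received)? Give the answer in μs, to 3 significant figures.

L = 88000 bits.
Transmission delays (L/R per hop): 352, 25.1429, 21.8905 μs; sum = 399.033 μs.
Propagation delays (d/s per hop): 32.5, 90, 88.2353 μs; sum = 210.735 μs.
End-to-end = 610 μs.

610 μs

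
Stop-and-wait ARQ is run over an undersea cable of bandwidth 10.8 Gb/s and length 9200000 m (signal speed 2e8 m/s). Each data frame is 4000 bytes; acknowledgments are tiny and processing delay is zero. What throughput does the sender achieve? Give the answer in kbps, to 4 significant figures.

t_tx = L/R = 32000/10800000000 = 2.96296e-06 s.
t_prop = 9200000/200000000 = 0.046 s; RTT = 0.092 s.
Cycle = t_tx + RTT = 0.092003 s.
Throughput = L / cycle = 32000 / 0.092003 = 347.8 kbps.

347.8 kbps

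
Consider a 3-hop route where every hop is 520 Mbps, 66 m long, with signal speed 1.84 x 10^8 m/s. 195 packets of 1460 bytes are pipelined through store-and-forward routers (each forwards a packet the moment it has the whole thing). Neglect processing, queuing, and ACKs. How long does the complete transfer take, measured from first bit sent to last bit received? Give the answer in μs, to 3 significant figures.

Per-hop transmission t_tx = L/R = 11680/520000000 = 22.4615 μs.
Per-hop propagation t_prop = 66/184000000 = 0.358696 μs.
Pipeline fill: first packet needs 3·t_tx to clear all hops; remaining 194 packets each add one t_tx.
Total = (3+195-1)·t_tx + 3·t_prop = 197·22.4615 + 3·0.358696 = 4430 μs.

4430 μs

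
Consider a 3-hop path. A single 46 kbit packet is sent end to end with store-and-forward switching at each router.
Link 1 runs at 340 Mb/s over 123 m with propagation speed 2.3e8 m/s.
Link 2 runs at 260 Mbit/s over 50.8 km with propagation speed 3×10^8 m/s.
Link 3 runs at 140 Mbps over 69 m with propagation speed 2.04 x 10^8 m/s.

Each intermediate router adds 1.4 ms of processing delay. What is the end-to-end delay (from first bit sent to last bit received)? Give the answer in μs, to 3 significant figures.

3610 μs

L = 46000 bits.
Transmission delays (L/R per hop): 135.294, 176.923, 328.571 μs; sum = 640.789 μs.
Propagation delays (d/s per hop): 0.534783, 169.333, 0.338235 μs; sum = 170.206 μs.
Processing at 2 router(s): 2 × 1.4 ms = 2800 μs.
End-to-end = 3610 μs.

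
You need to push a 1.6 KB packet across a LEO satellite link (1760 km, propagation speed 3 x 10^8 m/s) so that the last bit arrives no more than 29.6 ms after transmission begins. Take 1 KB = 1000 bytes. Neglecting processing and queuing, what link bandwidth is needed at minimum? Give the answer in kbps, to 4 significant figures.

L = 12800 bits.
Propagation delay = 1760000 / 300000000 = 5.86667 ms.
Transmission budget = 29.6 − 5.86667 = 23.7333 ms.
R ≥ L / t_tx = 12800 bits / 0.0237333 s = 539.3 kbps.

539.3 kbps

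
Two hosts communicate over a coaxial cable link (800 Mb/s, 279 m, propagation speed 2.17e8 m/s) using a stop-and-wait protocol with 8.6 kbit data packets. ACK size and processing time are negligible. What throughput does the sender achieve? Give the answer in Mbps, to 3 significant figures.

t_tx = L/R = 8600/800000000 = 1.075e-05 s.
t_prop = 279/217000000 = 1.28571e-06 s; RTT = 2.57143e-06 s.
Cycle = t_tx + RTT = 1.33214e-05 s.
Throughput = L / cycle = 8600 / 1.33214e-05 = 646 Mbps.

646 Mbps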